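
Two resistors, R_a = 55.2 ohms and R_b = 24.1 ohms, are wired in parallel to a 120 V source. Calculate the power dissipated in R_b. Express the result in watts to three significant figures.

Each parallel branch sees the full supply voltage, so P = V²/R applies directly to the target branch.
P_R_b = V² / R_b = (120)² / 24.1 Ω = 597.5 W

598 W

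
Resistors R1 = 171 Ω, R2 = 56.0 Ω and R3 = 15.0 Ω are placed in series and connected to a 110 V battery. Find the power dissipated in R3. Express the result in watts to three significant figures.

3.10 W

Every series element carries the same I. Get I from the total resistance, then P = I² × R3.
R_total = 171 + 56.0 + 15.0 = 242.0 Ω
I = V / R_total = 110 / 242.0 = 0.4545 A
P_R3 = I² × R3 = (0.4545)² × 15.0 = 3.099 W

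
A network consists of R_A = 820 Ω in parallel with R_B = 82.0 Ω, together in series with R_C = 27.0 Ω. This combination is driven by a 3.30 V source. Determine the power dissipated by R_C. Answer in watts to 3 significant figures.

Collapse the R_A‖R_B pair into one equivalent R_p; then R_p and R_C form a series string.
R_p = (820×82.0)/(820+82.0) = 74.55 Ω
R_total = R_p + 27.0 = 74.55 + 27.0 = 101.5 Ω
I = V / R_total = 3.30 / 101.5 = 0.03250 A
R_C is the series element, so its power is I²R.
P_R_C = (0.03250)² × 27.0 = 0.02851 W

0.0285 W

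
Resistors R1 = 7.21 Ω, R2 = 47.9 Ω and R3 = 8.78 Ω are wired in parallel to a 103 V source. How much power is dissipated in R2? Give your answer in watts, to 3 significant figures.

The supply voltage appears across each parallel branch — just use P = V²/R2.
P_R2 = V² / R2 = (103)² / 47.9 Ω = 221.5 W

221 W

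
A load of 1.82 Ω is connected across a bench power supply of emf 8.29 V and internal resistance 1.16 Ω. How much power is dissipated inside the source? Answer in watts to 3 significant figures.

8.98 W

Internal loss is I²r, with I set by the total series resistance r+R.
I = ε / (r + R) = 8.29 / (1.16 + 1.82) = 2.782 A
P_int = I² r = (2.782)² × 1.16 = 8.977 W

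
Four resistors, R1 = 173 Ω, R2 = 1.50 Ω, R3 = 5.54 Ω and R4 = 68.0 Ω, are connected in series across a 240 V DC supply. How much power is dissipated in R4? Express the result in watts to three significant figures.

Every series element carries the same I. Get I from the total resistance, then P = I² × R4.
R_total = 173 + 1.50 + 5.54 + 68.0 = 248.0 Ω
I = V / R_total = 240 / 248.0 = 0.9676 A
P_R4 = I² × R4 = (0.9676)² × 68.0 = 63.66 W

63.7 W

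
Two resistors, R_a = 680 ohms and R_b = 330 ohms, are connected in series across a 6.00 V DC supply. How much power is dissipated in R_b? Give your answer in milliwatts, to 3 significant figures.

The current is common to all series resistors; compute it, then apply P = I²R for the target.
R_total = 680 + 330 = 1010 Ω
I = V / R_total = 6.00 / 1010 = 0.005941 A
P_R_b = I² × R_b = (0.005941)² × 330 = 0.01165 W

11.6 mW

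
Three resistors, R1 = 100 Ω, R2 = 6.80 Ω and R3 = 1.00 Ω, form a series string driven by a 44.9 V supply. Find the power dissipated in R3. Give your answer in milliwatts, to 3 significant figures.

In a series string the same current flows through every resistor — find that current, then P = I²R for the one we want.
R_total = 100 + 6.80 + 1.00 = 107.8 Ω
I = V / R_total = 44.9 / 107.8 = 0.4165 A
P_R3 = I² × R3 = (0.4165)² × 1.00 = 0.1735 W

173 mW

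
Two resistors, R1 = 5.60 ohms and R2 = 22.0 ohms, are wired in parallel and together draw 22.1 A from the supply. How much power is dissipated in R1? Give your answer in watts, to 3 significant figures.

The branches share the same voltage, but only the total current is given — find V from the equivalent resistance first.
1/R_eq = 1/5.60 + 1/22.0 ⇒ R_eq = 4.464 Ω
V = I_total × R_eq = 22.10 × 4.464 = 98.65 V
P_R1 = V² / R1 = (98.65)² / 5.60 = 1738 W

1740 W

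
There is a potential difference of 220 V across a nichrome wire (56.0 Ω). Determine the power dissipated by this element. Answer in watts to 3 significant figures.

With V across and R both known, P = V²/R gives the dissipation directly.
P = (220 V)² / 56.0 Ω = 864.3 W

864 W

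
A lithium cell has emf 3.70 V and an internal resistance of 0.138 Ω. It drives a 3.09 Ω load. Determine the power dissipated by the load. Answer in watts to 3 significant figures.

4.06 W

The internal resistance and the load are in series, so the same I flows through both; get I from ε/(r+R), then I²R for the load.
I = ε / (r + R) = 3.70 / (0.138 + 3.09) = 1.146 A
P_load = I² R = (1.146)² × 3.09 = 4.060 W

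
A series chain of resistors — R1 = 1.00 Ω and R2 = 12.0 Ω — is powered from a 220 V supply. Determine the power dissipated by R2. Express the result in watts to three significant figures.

3440 W

Every series element carries the same I. Get I from the total resistance, then P = I² × R2.
R_total = 1.00 + 12.0 = 13.00 Ω
I = V / R_total = 220 / 13.00 = 16.92 A
P_R2 = I² × R2 = (16.92)² × 12.0 = 3437 W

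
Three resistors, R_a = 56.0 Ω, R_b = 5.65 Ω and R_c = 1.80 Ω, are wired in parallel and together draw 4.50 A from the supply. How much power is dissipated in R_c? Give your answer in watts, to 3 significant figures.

Parallel branches share V, not I — compute V via R_eq, then use V²/R for the target branch.
1/R_eq = 1/56.0 + 1/5.65 + 1/1.80 ⇒ R_eq = 1.333 Ω
V = I_total × R_eq = 4.500 × 1.333 = 5.997 V
P_R_c = V² / R_c = (5.997)² / 1.80 = 19.98 W

20.0 W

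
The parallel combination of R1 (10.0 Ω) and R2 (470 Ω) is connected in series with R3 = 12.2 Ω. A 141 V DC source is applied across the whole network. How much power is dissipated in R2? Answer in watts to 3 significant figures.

Collapse the R1‖R2 pair into one equivalent R_p; then R_p and R3 form a series string.
R_p = (10.0×470)/(10.0+470) = 9.792 Ω
R_total = R_p + 12.2 = 9.792 + 12.2 = 21.99 Ω
I = V / R_total = 141 / 21.99 = 6.412 A
Voltage across the parallel pair: V_p = I × R_p = 6.412 × 9.792 = 62.78 V
R2 sits across V_p; its power is V_p²/R.
P_R2 = (62.78)² / 470 = 8.386 W

8.39 W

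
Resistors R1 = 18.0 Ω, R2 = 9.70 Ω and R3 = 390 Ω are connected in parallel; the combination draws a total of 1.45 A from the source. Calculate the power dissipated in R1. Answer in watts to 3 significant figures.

The branches share the same voltage, but only the total current is given — find V from the equivalent resistance first.
1/R_eq = 1/18.0 + 1/9.70 + 1/390 ⇒ R_eq = 6.203 Ω
V = I_total × R_eq = 1.450 × 6.203 = 8.994 V
P_R1 = V² / R1 = (8.994)² / 18.0 = 4.494 W

4.49 W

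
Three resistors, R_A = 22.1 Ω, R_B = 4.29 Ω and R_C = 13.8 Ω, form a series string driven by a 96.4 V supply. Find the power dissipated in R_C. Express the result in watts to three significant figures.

The current is common to all series resistors; compute it, then apply P = I²R for the target.
R_total = 22.1 + 4.29 + 13.8 = 40.19 Ω
I = V / R_total = 96.4 / 40.19 = 2.399 A
P_R_C = I² × R_C = (2.399)² × 13.8 = 79.40 W

79.4 W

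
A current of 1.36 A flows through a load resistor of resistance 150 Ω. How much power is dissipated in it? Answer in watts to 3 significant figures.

277 W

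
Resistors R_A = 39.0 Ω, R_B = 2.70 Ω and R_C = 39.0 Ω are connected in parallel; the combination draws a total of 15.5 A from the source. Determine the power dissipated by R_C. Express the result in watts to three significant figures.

Only the total current is stated, so first find the parallel equivalent to get the voltage across the combination.
1/R_eq = 1/39.0 + 1/2.70 + 1/39.0 ⇒ R_eq = 2.372 Ω
V = I_total × R_eq = 15.50 × 2.372 = 36.76 V
P_R_C = V² / R_C = (36.76)² / 39.0 = 34.65 W

34.6 W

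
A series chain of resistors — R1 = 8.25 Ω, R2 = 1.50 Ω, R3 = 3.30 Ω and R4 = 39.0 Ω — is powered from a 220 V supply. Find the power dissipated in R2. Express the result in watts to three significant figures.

26.8 W

Since the resistors are in series they all carry the loop current I = V/R_total; the power in any one is I²R.
R_total = 8.25 + 1.50 + 3.30 + 39.0 = 52.05 Ω
I = V / R_total = 220 / 52.05 = 4.227 A
P_R2 = I² × R2 = (4.227)² × 1.50 = 26.80 W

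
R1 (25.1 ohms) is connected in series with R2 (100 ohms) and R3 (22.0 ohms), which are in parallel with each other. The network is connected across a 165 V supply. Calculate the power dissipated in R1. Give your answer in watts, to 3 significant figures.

First combine the parallel branches into one equivalent R_p, then R1 + R_p is a series pair.
R_p = (100×22.0)/(100+22.0) = 18.03 Ω
R_total = 25.1 + 18.03 = 43.13 Ω
I = V / R_total = 165 / 43.13 = 3.825 A
All the current flows through R1; use P = I²R.
P_R1 = (3.825)² × 25.1 = 367.3 W

367 W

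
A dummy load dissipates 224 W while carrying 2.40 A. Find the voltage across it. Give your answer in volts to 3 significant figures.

93.3 V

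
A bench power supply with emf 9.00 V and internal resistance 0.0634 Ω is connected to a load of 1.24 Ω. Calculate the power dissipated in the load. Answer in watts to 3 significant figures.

59.1 W

Find the circuit current first, then P = I²R for the load (series elements share I).
I = ε / (r + R) = 9.00 / (0.0634 + 1.24) = 6.905 A
P_load = I² R = (6.905)² × 1.24 = 59.12 W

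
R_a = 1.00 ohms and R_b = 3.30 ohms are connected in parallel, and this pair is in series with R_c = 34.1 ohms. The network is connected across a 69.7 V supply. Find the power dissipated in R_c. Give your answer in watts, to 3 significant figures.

136 W

Collapse the R_a‖R_b pair into one equivalent R_p; then R_p and R_c form a series string.
R_p = (1.00×3.30)/(1.00+3.30) = 0.7674 Ω
R_total = R_p + 34.1 = 0.7674 + 34.1 = 34.87 Ω
I = V / R_total = 69.7 / 34.87 = 1.999 A
All the supply current flows through R_c; use P = I²R_c.
P_R_c = (1.999)² × 34.1 = 136.3 W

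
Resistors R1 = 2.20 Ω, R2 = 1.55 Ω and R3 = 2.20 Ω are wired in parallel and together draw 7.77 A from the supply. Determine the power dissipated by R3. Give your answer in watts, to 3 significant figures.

We need the common branch voltage; get it from I_total × R_eq, then P = V²/R for the branch.
1/R_eq = 1/2.20 + 1/1.55 + 1/2.20 ⇒ R_eq = 0.6434 Ω
V = I_total × R_eq = 7.770 × 0.6434 = 4.999 V
P_R3 = V² / R3 = (4.999)² / 2.20 = 11.36 W

11.4 W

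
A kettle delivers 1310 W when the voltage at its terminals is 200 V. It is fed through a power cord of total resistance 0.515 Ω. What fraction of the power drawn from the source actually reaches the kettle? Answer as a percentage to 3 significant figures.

98.3 %

I = P / V = 1310 / 200 = 6.550 A through the power cord.
P_line = I² R_line = (6.550)² × 0.515 = 22.09 W
P_source = P_load + P_line = 1310 + 22.09 = 1332 W
η = P_load / P_source = 1310 / 1332 = 0.9834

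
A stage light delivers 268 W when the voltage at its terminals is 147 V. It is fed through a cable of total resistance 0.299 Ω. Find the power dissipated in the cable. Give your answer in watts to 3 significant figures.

The cable is a series resistance carrying the load current; its dissipation is I²R_line.
I = P / V = 268 / 147 = 1.823 A through the cable.
P_line = I² R_line = (1.823)² × 0.299 = 0.9938 W

0.994 W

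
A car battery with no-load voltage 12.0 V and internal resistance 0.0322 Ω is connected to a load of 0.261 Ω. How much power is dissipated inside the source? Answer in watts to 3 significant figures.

The source's internal resistance is just another series element carrying I; its dissipation is I²r.
I = ε / (r + R) = 12.0 / (0.0322 + 0.261) = 40.93 A
P_int = I² r = (40.93)² × 0.0322 = 53.94 W

53.9 W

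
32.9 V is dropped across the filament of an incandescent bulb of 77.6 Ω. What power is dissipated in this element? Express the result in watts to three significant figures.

We know the drop across the element and its resistance — P = V²/R, one step.
P = (32.9 V)² / 77.6 Ω = 13.95 W

13.9 W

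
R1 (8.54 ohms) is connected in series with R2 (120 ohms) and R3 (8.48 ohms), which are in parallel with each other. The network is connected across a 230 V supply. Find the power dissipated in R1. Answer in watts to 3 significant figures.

1670 W

Reduce the parallel pair to R_p first; the network is then a simple series string.
R_p = (120×8.48)/(120+8.48) = 7.920 Ω
R_total = 8.54 + 7.920 = 16.46 Ω
I = V / R_total = 230 / 16.46 = 13.97 A
The full supply current passes through R1: P = I²R.
P_R1 = (13.97)² × 8.54 = 1667 W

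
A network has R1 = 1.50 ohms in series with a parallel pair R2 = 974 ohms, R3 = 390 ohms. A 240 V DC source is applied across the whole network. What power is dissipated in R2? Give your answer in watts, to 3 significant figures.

Collapse R2‖R3 to a single equivalent, reducing the network to two series elements.
R_p = (974×390)/(974+390) = 278.5 Ω
R_total = 1.50 + 278.5 = 280.0 Ω
I = V / R_total = 240 / 280.0 = 0.8572 A
Voltage across the parallel pair: V_p = I × R_p = 0.8572 × 278.5 = 238.7 V
R2 is across V_p, so use P = V²/R for that branch.
P_R2 = (238.7)² / 974 = 58.51 W

58.5 W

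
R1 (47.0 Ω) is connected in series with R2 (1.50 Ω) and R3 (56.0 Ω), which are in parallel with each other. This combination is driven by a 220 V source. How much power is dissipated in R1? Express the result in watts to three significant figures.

969 W

Replace R2 and R3 with their parallel equivalent so the circuit becomes R1 in series with R_p.
R_p = (1.50×56.0)/(1.50+56.0) = 1.461 Ω
R_total = 47.0 + 1.461 = 48.46 Ω
I = V / R_total = 220 / 48.46 = 4.540 A
R1 is in the main series path, so its power is I²R1.
P_R1 = (4.540)² × 47.0 = 968.6 W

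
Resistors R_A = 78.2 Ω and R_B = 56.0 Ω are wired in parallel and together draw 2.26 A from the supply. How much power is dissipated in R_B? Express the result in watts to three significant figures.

97.1 W

The branches share the same voltage, but only the total current is given — find V from the equivalent resistance first.
1/R_eq = 1/78.2 + 1/56.0 ⇒ R_eq = 32.63 Ω
V = I_total × R_eq = 2.260 × 32.63 = 73.75 V
P_R_B = V² / R_B = (73.75)² / 56.0 = 97.12 W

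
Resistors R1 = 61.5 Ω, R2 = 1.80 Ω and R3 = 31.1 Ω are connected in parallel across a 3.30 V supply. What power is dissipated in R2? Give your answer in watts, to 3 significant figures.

Every branch has 3.30 V across it, so for R2 the power is simply V²/R.
P_R2 = V² / R2 = (3.30)² / 1.80 Ω = 6.050 W

6.05 W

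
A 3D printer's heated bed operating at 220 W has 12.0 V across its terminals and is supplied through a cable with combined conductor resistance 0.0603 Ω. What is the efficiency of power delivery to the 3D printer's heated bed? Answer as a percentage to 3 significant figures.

91.6 %

I = P / V = 220 / 12.0 = 18.33 A through the cable.
P_line = I² R_line = (18.33)² × 0.0603 = 20.27 W
P_source = P_load + P_line = 220.0 + 20.27 = 240.3 W
η = P_load / P_source = 220.0 / 240.3 = 0.9156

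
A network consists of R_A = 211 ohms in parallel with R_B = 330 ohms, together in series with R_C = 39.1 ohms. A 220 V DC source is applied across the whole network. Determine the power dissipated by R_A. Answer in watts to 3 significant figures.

135 W

Combine R_A and R_B into their parallel equivalent first, reducing the network to two series resistors.
R_p = (211×330)/(211+330) = 128.7 Ω
R_total = R_p + 39.1 = 128.7 + 39.1 = 167.8 Ω
I = V / R_total = 220 / 167.8 = 1.311 A
Voltage across the parallel pair: V_p = I × R_p = 1.311 × 128.7 = 168.7 V
R_A has V_p across it, so P = V_p²/R_A.
P_R_A = (168.7)² / 211 = 134.9 W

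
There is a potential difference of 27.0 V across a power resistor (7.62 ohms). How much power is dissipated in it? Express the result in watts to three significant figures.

95.7 W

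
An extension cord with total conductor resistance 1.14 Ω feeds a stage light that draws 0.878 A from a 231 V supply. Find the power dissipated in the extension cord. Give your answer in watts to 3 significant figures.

The extension cord is a series resistance carrying the load current; its dissipation is I²R_line.
The extension cord carries the full 0.878 A.
P_line = I² R_line = (0.8780)² × 1.14 = 0.8788 W

0.879 W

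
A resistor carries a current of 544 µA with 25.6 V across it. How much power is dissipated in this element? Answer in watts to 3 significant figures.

0.0139 W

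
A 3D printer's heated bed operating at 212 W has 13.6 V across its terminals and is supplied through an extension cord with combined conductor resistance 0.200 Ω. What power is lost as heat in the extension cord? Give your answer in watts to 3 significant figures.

48.6 W

Line loss is just I²R for the cable — we know both I and R_line directly.
I = P / V = 212 / 13.6 = 15.59 A through the extension cord.
P_line = I² R_line = (15.59)² × 0.200 = 48.60 W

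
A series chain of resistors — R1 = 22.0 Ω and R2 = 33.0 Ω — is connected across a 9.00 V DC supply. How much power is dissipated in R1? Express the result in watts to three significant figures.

0.589 W

Every series element carries the same I. Get I from the total resistance, then P = I² × R1.
R_total = 22.0 + 33.0 = 55.00 Ω
I = V / R_total = 9.00 / 55.00 = 0.1636 A
P_R1 = I² × R1 = (0.1636)² × 22.0 = 0.5891 W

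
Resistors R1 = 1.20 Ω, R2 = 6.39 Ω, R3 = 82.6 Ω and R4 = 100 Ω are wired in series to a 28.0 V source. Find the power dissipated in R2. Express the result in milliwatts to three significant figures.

Series elements share the same current, so find I first, then use P = I²R.
R_total = 1.20 + 6.39 + 82.6 + 100 = 190.2 Ω
I = V / R_total = 28.0 / 190.2 = 0.1472 A
P_R2 = I² × R2 = (0.1472)² × 6.39 = 0.1385 W

138 mW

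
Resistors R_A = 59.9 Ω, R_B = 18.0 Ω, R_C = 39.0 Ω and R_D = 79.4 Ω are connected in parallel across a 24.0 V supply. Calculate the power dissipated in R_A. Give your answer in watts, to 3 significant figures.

9.62 W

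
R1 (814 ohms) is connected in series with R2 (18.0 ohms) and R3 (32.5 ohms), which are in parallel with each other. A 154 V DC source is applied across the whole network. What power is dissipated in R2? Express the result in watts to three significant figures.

Collapse R2‖R3 to a single equivalent, reducing the network to two series elements.
R_p = (18.0×32.5)/(18.0+32.5) = 11.58 Ω
R_total = 814 + 11.58 = 825.6 Ω
I = V / R_total = 154 / 825.6 = 0.1865 A
Voltage across the parallel pair: V_p = I × R_p = 0.1865 × 11.58 = 2.161 V
R2 is across V_p, so use P = V²/R for that branch.
P_R2 = (2.161)² / 18.0 = 0.2594 W

0.259 W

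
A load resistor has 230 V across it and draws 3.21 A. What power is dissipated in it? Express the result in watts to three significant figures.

738 W

V and I are known directly — P = V I, no intermediate step needed.
P = 230 V × 3.210 A = 738.3 W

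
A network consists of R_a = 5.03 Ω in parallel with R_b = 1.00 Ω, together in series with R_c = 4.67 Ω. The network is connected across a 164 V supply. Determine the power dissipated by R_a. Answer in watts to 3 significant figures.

123 W

Collapse the R_a‖R_b pair into one equivalent R_p; then R_p and R_c form a series string.
R_p = (5.03×1.00)/(5.03+1.00) = 0.8342 Ω
R_total = R_p + 4.67 = 0.8342 + 4.67 = 5.504 Ω
I = V / R_total = 164 / 5.504 = 29.80 A
Voltage across the parallel pair: V_p = I × R_p = 29.80 × 0.8342 = 24.85 V
R_a sits across V_p; its power is V_p²/R.
P_R_a = (24.85)² / 5.03 = 122.8 W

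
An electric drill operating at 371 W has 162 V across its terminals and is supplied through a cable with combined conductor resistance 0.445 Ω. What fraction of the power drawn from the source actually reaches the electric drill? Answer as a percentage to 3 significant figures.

99.4 %

I = P / V = 371 / 162 = 2.290 A through the cable.
P_line = I² R_line = (2.290)² × 0.445 = 2.334 W
P_source = P_load + P_line = 371.0 + 2.334 = 373.3 W
η = P_load / P_source = 371.0 / 373.3 = 0.9937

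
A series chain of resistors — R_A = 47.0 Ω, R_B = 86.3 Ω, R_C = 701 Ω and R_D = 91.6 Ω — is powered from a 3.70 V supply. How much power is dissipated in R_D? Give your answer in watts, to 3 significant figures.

0.00146 W

Every series element carries the same I. Get I from the total resistance, then P = I² × R_D.
R_total = 47.0 + 86.3 + 701 + 91.6 = 925.9 Ω
I = V / R_total = 3.70 / 925.9 = 0.003996 A
P_R_D = I² × R_D = (0.003996)² × 91.6 = 0.001463 W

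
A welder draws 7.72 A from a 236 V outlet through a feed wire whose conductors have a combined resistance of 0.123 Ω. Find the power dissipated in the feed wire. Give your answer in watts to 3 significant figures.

7.33 W

Only the current and the line resistance are needed for the I²R loss.
The feed wire carries the full 7.72 A.
P_line = I² R_line = (7.720)² × 0.123 = 7.331 W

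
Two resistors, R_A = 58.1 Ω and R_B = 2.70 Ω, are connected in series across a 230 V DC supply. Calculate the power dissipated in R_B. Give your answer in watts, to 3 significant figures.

38.6 W

Every series element carries the same I. Get I from the total resistance, then P = I² × R_B.
R_total = 58.1 + 2.70 = 60.80 Ω
I = V / R_total = 230 / 60.80 = 3.783 A
P_R_B = I² × R_B = (3.783)² × 2.70 = 38.64 W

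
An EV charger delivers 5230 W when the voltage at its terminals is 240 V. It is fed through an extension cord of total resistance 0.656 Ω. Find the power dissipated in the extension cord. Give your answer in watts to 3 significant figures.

312 W

The extension cord and load are in series, so the same current flows in both; the loss is I²R_line.
I = P / V = 5230 / 240 = 21.79 A through the extension cord.
P_line = I² R_line = (21.79)² × 0.656 = 311.5 W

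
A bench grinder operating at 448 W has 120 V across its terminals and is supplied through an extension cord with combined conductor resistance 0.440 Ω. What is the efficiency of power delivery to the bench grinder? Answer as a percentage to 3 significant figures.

I = P / V = 448 / 120 = 3.733 A through the extension cord.
P_line = I² R_line = (3.733)² × 0.440 = 6.133 W
P_source = P_load + P_line = 448.0 + 6.133 = 454.1 W
η = P_load / P_source = 448.0 / 454.1 = 0.9865

98.6 %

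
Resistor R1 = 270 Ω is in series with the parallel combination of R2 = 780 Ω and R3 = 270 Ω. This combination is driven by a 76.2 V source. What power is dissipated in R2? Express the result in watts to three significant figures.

1.35 W

First combine the parallel branches into one equivalent R_p, then R1 + R_p is a series pair.
R_p = (780×270)/(780+270) = 200.6 Ω
R_total = 270 + 200.6 = 470.6 Ω
I = V / R_total = 76.2 / 470.6 = 0.1619 A
Voltage across the parallel pair: V_p = I × R_p = 0.1619 × 200.6 = 32.48 V
R2 sees V_p directly, so P = V_p² / R2.
P_R2 = (32.48)² / 780 = 1.352 W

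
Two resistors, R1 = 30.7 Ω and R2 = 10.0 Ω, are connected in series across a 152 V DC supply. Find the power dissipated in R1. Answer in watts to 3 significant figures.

Every series element carries the same I. Get I from the total resistance, then P = I² × R1.
R_total = 30.7 + 10.0 = 40.70 Ω
I = V / R_total = 152 / 40.70 = 3.735 A
P_R1 = I² × R1 = (3.735)² × 30.7 = 428.2 W

428 W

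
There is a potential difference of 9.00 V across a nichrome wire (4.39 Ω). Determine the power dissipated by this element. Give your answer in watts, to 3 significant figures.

Voltage and resistance are given, so P = V²/R is the one-step route.
P = (9.00 V)² / 4.39 Ω = 18.45 W

18.5 W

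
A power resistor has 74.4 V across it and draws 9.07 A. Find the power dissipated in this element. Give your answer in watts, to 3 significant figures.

With V and I both given, power follows immediately from P = V I.
P = 74.4 V × 9.070 A = 674.8 W

675 W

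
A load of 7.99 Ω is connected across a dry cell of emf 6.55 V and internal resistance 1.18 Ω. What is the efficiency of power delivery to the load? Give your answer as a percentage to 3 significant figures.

87.1 %

Both r and R carry the same current, so the power split is just the resistance split: η = R/(R+r).
η = R / (R + r) = 7.99 / (7.99 + 1.18) = 0.8713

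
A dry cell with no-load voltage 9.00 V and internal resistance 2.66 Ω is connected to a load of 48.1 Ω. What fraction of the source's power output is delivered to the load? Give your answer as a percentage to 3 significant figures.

94.8 %

Both r and R carry the same current, so the power split is just the resistance split: η = R/(R+r).
η = R / (R + r) = 48.1 / (48.1 + 2.66) = 0.9476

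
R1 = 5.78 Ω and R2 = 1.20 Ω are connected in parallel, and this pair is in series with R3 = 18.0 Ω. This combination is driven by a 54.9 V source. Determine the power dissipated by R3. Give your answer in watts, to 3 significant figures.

Collapse the R1‖R2 pair into one equivalent R_p; then R_p and R3 form a series string.
R_p = (5.78×1.20)/(5.78+1.20) = 0.9937 Ω
R_total = R_p + 18.0 = 0.9937 + 18.0 = 18.99 Ω
I = V / R_total = 54.9 / 18.99 = 2.890 A
R3 is the series element, so its power is I²R.
P_R3 = (2.890)² × 18.0 = 150.4 W

150 W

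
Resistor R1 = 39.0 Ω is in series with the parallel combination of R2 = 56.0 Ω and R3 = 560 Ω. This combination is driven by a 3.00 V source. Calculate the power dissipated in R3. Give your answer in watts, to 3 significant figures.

0.00515 W

Collapse R2‖R3 to a single equivalent, reducing the network to two series elements.
R_p = (56.0×560)/(56.0+560) = 50.91 Ω
R_total = 39.0 + 50.91 = 89.91 Ω
I = V / R_total = 3.00 / 89.91 = 0.03337 A
Voltage across the parallel pair: V_p = I × R_p = 0.03337 × 50.91 = 1.699 V
R3 is across V_p, so use P = V²/R for that branch.
P_R3 = (1.699)² / 560 = 0.005153 W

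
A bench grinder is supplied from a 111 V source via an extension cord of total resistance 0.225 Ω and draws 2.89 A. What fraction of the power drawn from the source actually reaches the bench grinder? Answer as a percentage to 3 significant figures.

The extension cord carries the full 2.89 A.
P_line = I² R_line = (2.890)² × 0.225 = 1.879 W
P_source = V I = 111 × 2.890 = 320.8 W; P_load = 318.9 W
η = P_load / P_source = 318.9 / 320.8 = 0.9941

99.4 %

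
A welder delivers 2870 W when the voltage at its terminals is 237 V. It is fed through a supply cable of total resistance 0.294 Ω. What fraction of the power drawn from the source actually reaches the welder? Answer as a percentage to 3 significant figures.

98.5 %

I = P / V = 2870 / 237 = 12.11 A through the supply cable.
P_line = I² R_line = (12.11)² × 0.294 = 43.11 W
P_source = P_load + P_line = 2870 + 43.11 = 2913 W
η = P_load / P_source = 2870 / 2913 = 0.9852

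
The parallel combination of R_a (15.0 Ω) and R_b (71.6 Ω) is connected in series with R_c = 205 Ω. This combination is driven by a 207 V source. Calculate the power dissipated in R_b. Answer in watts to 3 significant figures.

1.95 W

First find R_p for the parallel pair, then treat R_p + R_c as a series loop.
R_p = (15.0×71.6)/(15.0+71.6) = 12.40 Ω
R_total = R_p + 205 = 12.40 + 205 = 217.4 Ω
I = V / R_total = 207 / 217.4 = 0.9522 A
Voltage across the parallel pair: V_p = I × R_p = 0.9522 × 12.40 = 11.81 V
Use P = V²/R for R_b with V = V_p.
P_R_b = (11.81)² / 71.6 = 1.947 W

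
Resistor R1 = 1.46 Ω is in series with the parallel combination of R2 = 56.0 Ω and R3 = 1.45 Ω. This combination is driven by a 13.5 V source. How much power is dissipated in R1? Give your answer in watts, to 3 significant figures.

32.2 W

Collapse R2‖R3 to a single equivalent, reducing the network to two series elements.
R_p = (56.0×1.45)/(56.0+1.45) = 1.413 Ω
R_total = 1.46 + 1.413 = 2.873 Ω
I = V / R_total = 13.5 / 2.873 = 4.698 A
R1 carries the full series current, so P = I²R.
P_R1 = (4.698)² × 1.46 = 32.23 W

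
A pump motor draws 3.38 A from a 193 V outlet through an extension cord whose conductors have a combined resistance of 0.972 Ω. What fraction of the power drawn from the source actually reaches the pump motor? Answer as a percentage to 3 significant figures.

The extension cord carries the full 3.38 A.
P_line = I² R_line = (3.380)² × 0.972 = 11.10 W
P_source = V I = 193 × 3.380 = 652.3 W; P_load = 641.2 W
η = P_load / P_source = 641.2 / 652.3 = 0.9830

98.3 %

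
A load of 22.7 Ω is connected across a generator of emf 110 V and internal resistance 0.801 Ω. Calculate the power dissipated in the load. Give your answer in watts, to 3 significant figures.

497 W

Find the circuit current first, then P = I²R for the load (series elements share I).
I = ε / (r + R) = 110 / (0.801 + 22.7) = 4.681 A
P_load = I² R = (4.681)² × 22.7 = 497.3 W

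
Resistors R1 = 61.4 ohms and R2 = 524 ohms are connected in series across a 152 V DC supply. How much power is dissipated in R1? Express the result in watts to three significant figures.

4.14 W

Series elements share the same current, so find I first, then use P = I²R.
R_total = 61.4 + 524 = 585.4 Ω
I = V / R_total = 152 / 585.4 = 0.2597 A
P_R1 = I² × R1 = (0.2597)² × 61.4 = 4.140 W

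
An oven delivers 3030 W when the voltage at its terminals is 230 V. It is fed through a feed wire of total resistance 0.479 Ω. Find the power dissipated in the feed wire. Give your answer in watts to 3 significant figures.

83.1 W

Only the current and the line resistance are needed for the I²R loss.
I = P / V = 3030 / 230 = 13.17 A through the feed wire.
P_line = I² R_line = (13.17)² × 0.479 = 83.13 W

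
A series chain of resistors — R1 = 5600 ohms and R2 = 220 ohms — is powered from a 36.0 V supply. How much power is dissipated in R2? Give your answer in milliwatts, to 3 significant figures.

8.42 mW

Every series element carries the same I. Get I from the total resistance, then P = I² × R2.
R_total = 5600 + 220 = 5820 Ω
I = V / R_total = 36.0 / 5820 = 0.006186 A
P_R2 = I² × R2 = (0.006186)² × 220 = 0.008417 W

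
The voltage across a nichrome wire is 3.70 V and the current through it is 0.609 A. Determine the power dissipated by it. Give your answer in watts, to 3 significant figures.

2.25 W

With V and I both given, power follows immediately from P = V I.
P = 3.70 V × 0.6090 A = 2.253 W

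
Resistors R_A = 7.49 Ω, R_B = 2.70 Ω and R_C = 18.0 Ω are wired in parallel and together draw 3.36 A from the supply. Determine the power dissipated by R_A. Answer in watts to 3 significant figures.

4.82 W

Only the total current is stated, so first find the parallel equivalent to get the voltage across the combination.
1/R_eq = 1/7.49 + 1/2.70 + 1/18.0 ⇒ R_eq = 1.788 Ω
V = I_total × R_eq = 3.360 × 1.788 = 6.006 V
P_R_A = V² / R_A = (6.006)² / 7.49 = 4.816 W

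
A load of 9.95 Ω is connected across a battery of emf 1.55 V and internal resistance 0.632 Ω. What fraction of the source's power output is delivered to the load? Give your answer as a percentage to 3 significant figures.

94.0 %

η = P_load/(P_load+P_int) = I²R/(I²R+I²r) = R/(R+r) — the I² cancels for series elements.
η = R / (R + r) = 9.95 / (9.95 + 0.632) = 0.9403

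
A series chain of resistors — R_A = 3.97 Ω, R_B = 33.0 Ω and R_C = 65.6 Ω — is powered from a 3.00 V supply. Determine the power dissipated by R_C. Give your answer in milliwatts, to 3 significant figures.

Every series element carries the same I. Get I from the total resistance, then P = I² × R_C.
R_total = 3.97 + 33.0 + 65.6 = 102.6 Ω
I = V / R_total = 3.00 / 102.6 = 0.02925 A
P_R_C = I² × R_C = (0.02925)² × 65.6 = 0.05612 W

56.1 mW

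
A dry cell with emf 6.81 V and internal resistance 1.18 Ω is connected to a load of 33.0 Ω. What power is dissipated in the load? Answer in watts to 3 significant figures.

1.31 W

The internal resistance and the load are in series, so the same I flows through both; get I from ε/(r+R), then I²R for the load.
I = ε / (r + R) = 6.81 / (1.18 + 33.0) = 0.1992 A
P_load = I² R = (0.1992)² × 33.0 = 1.310 W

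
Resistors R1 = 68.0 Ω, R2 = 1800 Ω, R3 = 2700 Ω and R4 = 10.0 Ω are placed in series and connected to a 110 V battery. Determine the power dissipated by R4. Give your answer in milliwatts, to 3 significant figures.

5.77 mW

Series elements share the same current, so find I first, then use P = I²R.
R_total = 68.0 + 1800 + 2700 + 10.0 = 4578 Ω
I = V / R_total = 110 / 4578 = 0.02403 A
P_R4 = I² × R4 = (0.02403)² × 10.0 = 0.005773 W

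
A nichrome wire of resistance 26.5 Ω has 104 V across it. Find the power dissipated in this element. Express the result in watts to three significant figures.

With V across and R both known, P = V²/R gives the dissipation directly.
P = (104 V)² / 26.5 Ω = 408.2 W

408 W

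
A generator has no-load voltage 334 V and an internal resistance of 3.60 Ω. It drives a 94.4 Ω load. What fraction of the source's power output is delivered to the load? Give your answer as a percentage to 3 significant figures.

The source delivers εI, of which I²R reaches the load and I²r is lost; since I is common, η = R/(R+r).
η = R / (R + r) = 94.4 / (94.4 + 3.60) = 0.9633

96.3 %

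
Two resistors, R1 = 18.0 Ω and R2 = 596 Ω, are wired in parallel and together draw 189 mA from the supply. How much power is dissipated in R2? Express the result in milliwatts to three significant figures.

18.3 mW

Parallel branches share V, not I — compute V via R_eq, then use V²/R for the target branch.
1/R_eq = 1/18.0 + 1/596 ⇒ R_eq = 17.47 Ω
V = I_total × R_eq = 0.1890 × 17.47 = 3.302 V
P_R2 = V² / R2 = (3.302)² / 596 = 0.01830 W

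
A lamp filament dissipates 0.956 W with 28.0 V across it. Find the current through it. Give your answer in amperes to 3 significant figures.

0.0341 A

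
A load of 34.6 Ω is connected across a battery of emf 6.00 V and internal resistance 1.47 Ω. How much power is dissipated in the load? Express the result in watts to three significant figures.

Find the circuit current first, then P = I²R for the load (series elements share I).
I = ε / (r + R) = 6.00 / (1.47 + 34.6) = 0.1663 A
P_load = I² R = (0.1663)² × 34.6 = 0.9574 W

0.957 W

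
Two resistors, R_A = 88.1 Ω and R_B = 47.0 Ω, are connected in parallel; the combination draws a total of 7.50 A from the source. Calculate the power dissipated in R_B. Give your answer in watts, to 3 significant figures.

1120 W

Parallel branches share V, not I — compute V via R_eq, then use V²/R for the target branch.
1/R_eq = 1/88.1 + 1/47.0 ⇒ R_eq = 30.65 Ω
V = I_total × R_eq = 7.500 × 30.65 = 229.9 V
P_R_B = V² / R_B = (229.9)² / 47.0 = 1124 W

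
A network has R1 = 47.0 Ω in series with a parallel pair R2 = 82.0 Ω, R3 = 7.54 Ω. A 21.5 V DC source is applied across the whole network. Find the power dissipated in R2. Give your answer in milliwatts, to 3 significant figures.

First combine the parallel branches into one equivalent R_p, then R1 + R_p is a series pair.
R_p = (82.0×7.54)/(82.0+7.54) = 6.905 Ω
R_total = 47.0 + 6.905 = 53.91 Ω
I = V / R_total = 21.5 / 53.91 = 0.3988 A
Voltage across the parallel pair: V_p = I × R_p = 0.3988 × 6.905 = 2.754 V
With V_p across R2, its power is V_p²/R2.
P_R2 = (2.754)² / 82.0 = 0.09250 W

92.5 mW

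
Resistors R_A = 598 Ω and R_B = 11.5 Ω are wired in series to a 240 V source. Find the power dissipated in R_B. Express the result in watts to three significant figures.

In a series string the same current flows through every resistor — find that current, then P = I²R for the one we want.
R_total = 598 + 11.5 = 609.5 Ω
I = V / R_total = 240 / 609.5 = 0.3938 A
P_R_B = I² × R_B = (0.3938)² × 11.5 = 1.783 W

1.78 W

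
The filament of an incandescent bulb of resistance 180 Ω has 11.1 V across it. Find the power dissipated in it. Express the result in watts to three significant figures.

0.684 W

With V across and R both known, P = V²/R gives the dissipation directly.
P = (11.1 V)² / 180 Ω = 0.6845 W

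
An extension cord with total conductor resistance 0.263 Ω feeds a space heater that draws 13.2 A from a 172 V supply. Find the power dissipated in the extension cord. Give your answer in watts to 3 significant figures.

The extension cord and load are in series, so the same current flows in both; the loss is I²R_line.
The extension cord carries the full 13.2 A.
P_line = I² R_line = (13.20)² × 0.263 = 45.83 W

45.8 W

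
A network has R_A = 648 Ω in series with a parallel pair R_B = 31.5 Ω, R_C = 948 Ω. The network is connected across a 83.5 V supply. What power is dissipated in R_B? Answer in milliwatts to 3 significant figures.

Collapse R_B‖R_C to a single equivalent, reducing the network to two series elements.
R_p = (31.5×948)/(31.5+948) = 30.49 Ω
R_total = 648 + 30.49 = 678.5 Ω
I = V / R_total = 83.5 / 678.5 = 0.1231 A
Voltage across the parallel pair: V_p = I × R_p = 0.1231 × 30.49 = 3.752 V
R_B sees V_p directly, so P = V_p² / R_B.
P_R_B = (3.752)² / 31.5 = 0.4469 W

447 mW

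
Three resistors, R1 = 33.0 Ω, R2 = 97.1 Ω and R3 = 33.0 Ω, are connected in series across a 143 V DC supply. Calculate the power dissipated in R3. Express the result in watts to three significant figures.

Since the resistors are in series they all carry the loop current I = V/R_total; the power in any one is I²R.
R_total = 33.0 + 97.1 + 33.0 = 163.1 Ω
I = V / R_total = 143 / 163.1 = 0.8768 A
P_R3 = I² × R3 = (0.8768)² × 33.0 = 25.37 W

25.4 W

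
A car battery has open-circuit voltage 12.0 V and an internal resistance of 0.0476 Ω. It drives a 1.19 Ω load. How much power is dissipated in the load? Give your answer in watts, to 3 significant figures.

Load and internal resistance form a series loop — compute the loop current, then the load power via I²R.
I = ε / (r + R) = 12.0 / (0.0476 + 1.19) = 9.696 A
P_load = I² R = (9.696)² × 1.19 = 111.9 W

112 W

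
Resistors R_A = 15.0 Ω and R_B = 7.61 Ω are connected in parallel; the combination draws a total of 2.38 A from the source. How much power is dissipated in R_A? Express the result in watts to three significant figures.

Parallel branches share V, not I — compute V via R_eq, then use V²/R for the target branch.
1/R_eq = 1/15.0 + 1/7.61 ⇒ R_eq = 5.049 Ω
V = I_total × R_eq = 2.380 × 5.049 = 12.02 V
P_R_A = V² / R_A = (12.02)² / 15.0 = 9.625 W

9.63 W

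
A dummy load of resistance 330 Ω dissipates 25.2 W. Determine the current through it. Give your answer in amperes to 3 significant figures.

Rearranging the power relation for the two known quantities gives I = √(P / R).
I = √(25.2 / 330) = 0.2763 A

0.276 A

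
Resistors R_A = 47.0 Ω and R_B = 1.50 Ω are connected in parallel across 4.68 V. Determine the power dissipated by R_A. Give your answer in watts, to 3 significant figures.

Parallel branches share the same voltage; P = V²/R gives the branch power in one step.
P_R_A = V² / R_A = (4.68)² / 47.0 Ω = 0.4660 W

0.466 W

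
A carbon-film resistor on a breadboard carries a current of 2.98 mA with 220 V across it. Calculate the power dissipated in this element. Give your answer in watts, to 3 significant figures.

Since both terminal voltage and current are stated, P = V I gives the power in one step.
P = 220 V × 0.002980 A = 0.6556 W

0.656 W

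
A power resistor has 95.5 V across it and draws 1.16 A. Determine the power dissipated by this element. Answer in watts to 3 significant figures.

V and I are known directly — P = V I, no intermediate step needed.
P = 95.5 V × 1.160 A = 110.8 W

111 W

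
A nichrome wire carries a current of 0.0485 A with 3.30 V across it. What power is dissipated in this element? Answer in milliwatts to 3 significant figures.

160 mW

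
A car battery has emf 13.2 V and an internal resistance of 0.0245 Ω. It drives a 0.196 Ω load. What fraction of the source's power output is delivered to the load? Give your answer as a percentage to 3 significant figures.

88.9 %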